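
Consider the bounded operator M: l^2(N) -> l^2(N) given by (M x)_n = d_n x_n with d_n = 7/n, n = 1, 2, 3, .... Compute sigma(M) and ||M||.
sigma(M) = {7/n : n ≥ 1} ∪ {0}; ||M|| = 7

A bounded diagonal operator on l^2 with diagonal entries d_n has spectrum equal to the closure of {d_n : n ≥ 1}: every d_n is an eigenvalue (with eigenvector e_n), so {d_n} ⊂ sigma(M); the spectrum is closed, so its closure is too; and for lambda not in the closure, (M - lambda I) has bounded inverse (the diagonal entries 1/(d_n - lambda) are bounded). For our sequence d_n = 7/n, n = 1, 2, 3, ...:
  - {d_n} = {7/n : n ≥ 1}; the only limit point is 0
  - closure = {7/n : n ≥ 1} ∪ {0}
For the norm: a diagonal operator has ||M|| = sup_n |d_n|. Here d_n = 7/n is positive and decreasing, so sup_n |d_n| = d_1 = 7. So ||M|| = 7.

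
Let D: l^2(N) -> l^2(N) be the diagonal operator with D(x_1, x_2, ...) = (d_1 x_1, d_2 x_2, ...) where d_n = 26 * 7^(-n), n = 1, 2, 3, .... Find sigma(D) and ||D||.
sigma(D) = {26 * 7^(-n) : n ≥ 1} ∪ {0}; ||D|| = 26/7

A bounded diagonal operator on l^2 with diagonal entries d_n has spectrum equal to the closure of {d_n : n ≥ 1}: every d_n is an eigenvalue (with eigenvector e_n), so {d_n} ⊂ sigma(D); the spectrum is closed, so its closure is too; and for lambda not in the closure, (D - lambda I) has bounded inverse (the diagonal entries 1/(d_n - lambda) are bounded). For our sequence d_n = 26 * 7^(-n), n = 1, 2, 3, ...:
  - {d_n} = {26 * 7^(-n) : n ≥ 1}; the only limit point is 0
  - closure = {26 * 7^(-n) : n ≥ 1} ∪ {0}
For the norm: a diagonal operator has ||D|| = sup_n |d_n|. Here d_n = 26 * 7^(-n) is positive and decreasing, so sup_n |d_n| = d_1 = 26/7. So ||D|| = 26/7.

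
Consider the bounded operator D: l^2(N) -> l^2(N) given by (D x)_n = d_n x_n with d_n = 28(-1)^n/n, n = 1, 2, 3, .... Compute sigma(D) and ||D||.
sigma(D) = {28(-1)^n/n : n ≥ 1} ∪ {0}; ||D|| = 28

A bounded diagonal operator on l^2 with diagonal entries d_n has spectrum equal to the closure of {d_n : n ≥ 1}: every d_n is an eigenvalue (with eigenvector e_n), so {d_n} ⊂ sigma(D); the spectrum is closed, so its closure is too; and for lambda not in the closure, (D - lambda I) has bounded inverse (the diagonal entries 1/(d_n - lambda) are bounded). For our sequence d_n = 28(-1)^n/n, n = 1, 2, 3, ...:
  - {d_n} = {28(-1)^n/n : n ≥ 1}; the only limit point is 0
  - closure = {28(-1)^n/n : n ≥ 1} ∪ {0}
For the norm: a diagonal operator has ||D|| = sup_n |d_n|. Here |d_n| = 28/n is decreasing, so sup_n |d_n| = |d_1| = 28. So ||D|| = 28.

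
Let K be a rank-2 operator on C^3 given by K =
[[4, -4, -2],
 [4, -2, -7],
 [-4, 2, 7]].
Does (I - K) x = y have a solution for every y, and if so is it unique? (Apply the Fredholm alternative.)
(I - K) is invertible (det(I - K) = 20 ≠ 0), so for every y in C^3 the equation (I - K) x = y has a unique solution.

K has rank 2 and factors as K = U V^T = u1 v1^T + u2 v2^T with u1 = (-2, -3, 3), v1 = (-2, 2, 1), u2 = (0, 2, -2), v2 = (-1, 2, -2) (multiplying out reproduces the displayed K). The nonzero eigenvalues of U V^T coincide with those of the 2 x 2 matrix G = V^T U = [[v1·u1, v1·u2], [v2·u1, v2·u2]] = [[1, 2], [-10, 8]], and by the Sylvester determinant identity det(I_3 - U V^T) = det(I_2 - V^T U) = det([[0, -2], [10, -7]]) = (0)(-7) - (-2)(10) = 20. (Direct check: I - K =
[[-3, 4, 2],
 [-4, 3, 7],
 [4, -2, -6]]
has determinant 20.) The finite-dimensional Fredholm alternative says: either (I - K) is invertible, or ker(I - K) ≠ {0} and then range(I - K) = ker((I - K)^*)^⊥, with dim ker(I - K) = dim ker((I - K)^*). Since det(I - K) ≠ 0, 1 is not an eigenvalue of K and ker(I - K) = {0}, so we are in the first case: for every y there is a unique x = (I - K)^(-1) y. (Explicitly, by the Woodbury identity, (I - U V^T)^(-1) = I + U (I_2 - G)^(-1) V^T.)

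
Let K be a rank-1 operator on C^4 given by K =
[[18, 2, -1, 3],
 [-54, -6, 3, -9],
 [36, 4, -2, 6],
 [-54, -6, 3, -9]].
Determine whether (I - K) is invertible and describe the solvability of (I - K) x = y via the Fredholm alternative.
(I - K) is singular (det(I - K) = 0, i.e. 1 ∈ sigma(K)). (I - K) x = y is solvable iff y ⊥ ker((I - K)^*) = span{(18, 2, -1, 3)}, i.e. iff 18y_1 + 2y_2 - y_3 + 3y_4 = 0. When solvable, the solutions are x = y + c·(1, -3, 2, -3), c arbitrary (ker(I - K) = span{(1, -3, 2, -3)}, dimension 1).

K has rank 1, so it is an outer product K = u v^T: every row of K is a multiple of one row vector. Reading off the entries, u = (1, -3, 2, -3) and v = (18, 2, -1, 3) (row i of K equals u_i·v^T). A rank-one matrix u v^T satisfies K u = u (v·u) and kills the (3)-dimensional subspace v^⊥, so its characteristic polynomial is lambda^3 (lambda - v·u) with v·u = tr K = 1. Hence the eigenvalues of I - K are 1 (multiplicity 3) and 1 - (1) = 0, so det(I - K) = 0. (Direct check: I - K =
[[-17, -2, 1, -3],
 [54, 7, -3, 9],
 [-36, -4, 3, -6],
 [54, 6, -3, 10]]
has determinant 0.) So 1 is an eigenvalue of K and (I - K) is not invertible. The finite-dimensional Fredholm alternative says: either (I - K) is invertible, or ker(I - K) ≠ {0} and then range(I - K) = ker((I - K)^*)^⊥, with dim ker(I - K) = dim ker((I - K)^*). We are in the second case, so we need both kernels. Kernel of I - K: (I - K) u = u - u (v·u) = u - u = 0, so ker(I - K) = span{u} = span{(1, -3, 2, -3)} (it is exactly 1-dimensional because rank(I - K) = 3). Kernel of the adjoint: K is real, so (I - K)^* = I - K^T = I - v u^T, and (I - v u^T) v = v - v (u·v) = 0; hence ker((I - K)^*) = span{v} = span{(18, 2, -1, 3)}. Therefore (I - K) x = y is solvable iff <y, v> = 0, i.e. iff 18y_1 + 2y_2 - y_3 + 3y_4 = 0. When this holds, K y = u (v·y) = 0, so (I - K) y = y and x = y is a particular solution; the full solution set is the line x = y + c·u = y + c·(1, -3, 2, -3), c ∈ C.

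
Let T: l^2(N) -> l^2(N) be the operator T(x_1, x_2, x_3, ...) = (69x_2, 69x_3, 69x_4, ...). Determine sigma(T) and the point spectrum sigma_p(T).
sigma(T) = closed disk {z in C : |z| ≤ 69}; sigma_p(T) = open disk {z in C : |z| < 69}

Note T = 69·V where V is the unit left shift (V x)_k = x_{k+1}; so sigma(T) = 69·sigma(V) and ||T|| = 69||V||. ||T x||^2 = 4761sum_{k≥2} |x_k|^2 ≤ 4761||x||^2, with equality on {x : x_1 = 0}, so ||T|| = 69. For any lambda with |lambda| < 69, set r = lambda/69 (|r| < 1); the vector x = (1, r, r^2, ...) is in l^2 and satisfies T x = 69(r, r^2, ...) = lambda x, so lambda is an eigenvalue. On the boundary |lambda| = 69 the geometric series diverges, so no l^2 eigenvector exists, but these lambda lie in the approximate point spectrum. Hence sigma(T) is the closed disk of radius 69 and sigma_p(T) is the open disk.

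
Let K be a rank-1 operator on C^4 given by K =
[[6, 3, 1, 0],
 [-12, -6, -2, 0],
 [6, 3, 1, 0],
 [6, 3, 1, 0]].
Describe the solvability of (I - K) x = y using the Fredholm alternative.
(I - K) is singular (det(I - K) = 0, i.e. 1 ∈ sigma(K)). (I - K) x = y is solvable iff y ⊥ ker((I - K)^*) = span{(6, 3, 1, 0)}, i.e. iff 6y_1 + 3y_2 + y_3 = 0. When solvable, the solutions are x = y + c·(1, -2, 1, 1), c arbitrary (ker(I - K) = span{(1, -2, 1, 1)}, dimension 1).

K has rank 1, so it is an outer product K = u v^T: every row of K is a multiple of one row vector. Reading off the entries, u = (1, -2, 1, 1) and v = (6, 3, 1, 0) (row i of K equals u_i·v^T). A rank-one matrix u v^T satisfies K u = u (v·u) and kills the (3)-dimensional subspace v^⊥, so its characteristic polynomial is lambda^3 (lambda - v·u) with v·u = tr K = 1. Hence the eigenvalues of I - K are 1 (multiplicity 3) and 1 - (1) = 0, so det(I - K) = 0. (Direct check: I - K =
[[-5, -3, -1, 0],
 [12, 7, 2, 0],
 [-6, -3, 0, 0],
 [-6, -3, -1, 1]]
has determinant 0.) So 1 is an eigenvalue of K and (I - K) is not invertible. The finite-dimensional Fredholm alternative says: either (I - K) is invertible, or ker(I - K) ≠ {0} and then range(I - K) = ker((I - K)^*)^⊥, with dim ker(I - K) = dim ker((I - K)^*). We are in the second case, so we need both kernels. Kernel of I - K: (I - K) u = u - u (v·u) = u - u = 0, so ker(I - K) = span{u} = span{(1, -2, 1, 1)} (it is exactly 1-dimensional because rank(I - K) = 3). Kernel of the adjoint: K is real, so (I - K)^* = I - K^T = I - v u^T, and (I - v u^T) v = v - v (u·v) = 0; hence ker((I - K)^*) = span{v} = span{(6, 3, 1, 0)}. Therefore (I - K) x = y is solvable iff <y, v> = 0, i.e. iff 6y_1 + 3y_2 + y_3 = 0. When this holds, K y = u (v·y) = 0, so (I - K) y = y and x = y is a particular solution; the full solution set is the line x = y + c·u = y + c·(1, -2, 1, 1), c ∈ C.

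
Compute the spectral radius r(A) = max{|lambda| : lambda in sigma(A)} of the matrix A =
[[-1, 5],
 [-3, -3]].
r(A) = sqrt(18) ≈ 4.2426

The eigenvalues of A are the roots of its characteristic polynomial. With M = A (coefficients from the trace and determinant):
  p(λ) = det(λ I - M) = λ^2 + 4λ + 18.
For λ^2 + 4λ + 18 the discriminant is -56. It is negative, so the roots are the complex-conjugate pair λ = -2 ± (sqrt(56)/2) i ≈ -2 ± 3.7417i. For a conjugate pair the product of the roots equals the constant term, so |λ|^2 = 18 and |λ| = sqrt(18) ≈ 4.2426.
Thus the eigenvalues (to 4 decimals) are -2 ± 3.7417i (modulus 4.2426). The spectral radius is the largest modulus: r(A) = sqrt(18) ≈ 4.2426. (Cross-check: r(A) ≤ ||A||_2 ≈ 5.8863; equality holds whenever A is normal, though it can also hold for some non-normal A.)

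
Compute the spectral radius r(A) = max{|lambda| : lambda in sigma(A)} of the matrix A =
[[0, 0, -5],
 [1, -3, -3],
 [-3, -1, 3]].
r(A) ≈ 5.9501

The eigenvalues of A are the roots of its characteristic polynomial. With M = A (coefficients from the trace, the sum of principal 2x2 minors, and det A):
  p(λ) = det(λ I - M) = λ^3 - 27λ - 50.
No integer candidate from the rational root theorem (±divisors of 50) is a root, so the roots are irrational. The cubic discriminant is Δ = 11232 > 0, so there are three distinct real roots. p(-4) = -6 and p(-3) = 4 have opposite signs, so a root lies in (-4, -3); Newton's method refines it to λ ≈ -3.644. p(-3) = 4 and p(-2) = -4 have opposite signs, so a root lies in (-3, -2); Newton's method refines it to λ ≈ -2.306. p(5) = -60 and p(6) = 4 have opposite signs, so a root lies in (5, 6); Newton's method refines it to λ ≈ 5.9501. Check (Vieta): the three roots sum to 0, matching tr M = 0.
Thus the eigenvalues (to 4 decimals) are -3.644 (modulus 3.644); -2.306 (modulus 2.306); 5.9501 (modulus 5.9501). The spectral radius is the largest modulus: r(A) ≈ 5.9501. (Cross-check: r(A) ≤ ||A||_2 ≈ 6.9113; equality holds whenever A is normal, though it can also hold for some non-normal A.)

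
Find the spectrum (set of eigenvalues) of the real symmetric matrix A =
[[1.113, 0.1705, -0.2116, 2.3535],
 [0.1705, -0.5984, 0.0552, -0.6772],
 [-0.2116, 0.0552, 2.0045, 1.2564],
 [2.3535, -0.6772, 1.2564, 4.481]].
sigma(A) ≈ {-1, 0, 2, 6}

A is real symmetric, so its spectrum consists of real eigenvalues. Expanding the characteristic polynomial of the displayed matrix gives
  det(λ I - A) = p(λ) = λ^4 + (-7)λ^3 + (4)λ^2 + (12)λ + (0).
Solving p(λ) = 0 yields eigenvalues ≈ -1, 0, 2, 6. (A is shown rounded to 4 decimals, so these recover the underlying integer eigenvalues to within that precision.)
Verification: the trace of A = 7 equals the sum of eigenvalues 7, and det(A) ≈ -0.0004 matches the eigenvalue product 0.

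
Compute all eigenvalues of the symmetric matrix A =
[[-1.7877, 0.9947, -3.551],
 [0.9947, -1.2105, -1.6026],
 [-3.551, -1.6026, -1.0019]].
sigma(A) ≈ {-5, -2, 3}

A is real symmetric, so its spectrum consists of real eigenvalues. Expanding the characteristic polynomial of the displayed matrix gives
  det(λ I - A) = p(λ) = λ^3 + (4)λ^2 + (-11)λ + (-30).
Solving p(λ) = 0 yields eigenvalues ≈ -5, -2, 3. (A is shown rounded to 4 decimals, so these recover the underlying integer eigenvalues to within that precision.)
Verification: the trace of A = -4 equals the sum of eigenvalues -4, and det(A) ≈ 29.9998 matches the eigenvalue product 30.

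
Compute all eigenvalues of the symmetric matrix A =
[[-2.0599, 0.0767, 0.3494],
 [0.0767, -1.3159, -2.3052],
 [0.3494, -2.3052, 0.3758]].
sigma(A) ≈ {-3, -2, 2}

A is real symmetric, so its spectrum consists of real eigenvalues. Expanding the characteristic polynomial of the displayed matrix gives
  det(λ I - A) = p(λ) = λ^3 + (3)λ^2 + (-4)λ + (-12).
Solving p(λ) = 0 yields eigenvalues ≈ -3, -2, 2. (A is shown rounded to 4 decimals, so these recover the underlying integer eigenvalues to within that precision.)
Verification: the trace of A = -3 equals the sum of eigenvalues -3, and det(A) ≈ 11.9997 matches the eigenvalue product 12.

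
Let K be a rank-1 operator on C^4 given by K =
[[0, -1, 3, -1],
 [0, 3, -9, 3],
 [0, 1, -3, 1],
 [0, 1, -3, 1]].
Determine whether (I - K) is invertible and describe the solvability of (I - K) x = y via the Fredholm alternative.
(I - K) is singular (det(I - K) = 0, i.e. 1 ∈ sigma(K)). (I - K) x = y is solvable iff y ⊥ ker((I - K)^*) = span{(0, -1, 3, -1)}, i.e. iff -y_2 + 3y_3 - y_4 = 0. When solvable, the solutions are x = y + c·(1, -3, -1, -1), c arbitrary (ker(I - K) = span{(1, -3, -1, -1)}, dimension 1).

K has rank 1, so it is an outer product K = u v^T: every row of K is a multiple of one row vector. Reading off the entries, u = (1, -3, -1, -1) and v = (0, -1, 3, -1) (row i of K equals u_i·v^T). A rank-one matrix u v^T satisfies K u = u (v·u) and kills the (3)-dimensional subspace v^⊥, so its characteristic polynomial is lambda^3 (lambda - v·u) with v·u = tr K = 1. Hence the eigenvalues of I - K are 1 (multiplicity 3) and 1 - (1) = 0, so det(I - K) = 0. (Direct check: I - K =
[[1, 1, -3, 1],
 [0, -2, 9, -3],
 [0, -1, 4, -1],
 [0, -1, 3, 0]]
has determinant 0.) So 1 is an eigenvalue of K and (I - K) is not invertible. The finite-dimensional Fredholm alternative says: either (I - K) is invertible, or ker(I - K) ≠ {0} and then range(I - K) = ker((I - K)^*)^⊥, with dim ker(I - K) = dim ker((I - K)^*). We are in the second case, so we need both kernels. Kernel of I - K: (I - K) u = u - u (v·u) = u - u = 0, so ker(I - K) = span{u} = span{(1, -3, -1, -1)} (it is exactly 1-dimensional because rank(I - K) = 3). Kernel of the adjoint: K is real, so (I - K)^* = I - K^T = I - v u^T, and (I - v u^T) v = v - v (u·v) = 0; hence ker((I - K)^*) = span{v} = span{(0, -1, 3, -1)}. Therefore (I - K) x = y is solvable iff <y, v> = 0, i.e. iff -y_2 + 3y_3 - y_4 = 0. When this holds, K y = u (v·y) = 0, so (I - K) y = y and x = y is a particular solution; the full solution set is the line x = y + c·u = y + c·(1, -3, -1, -1), c ∈ C.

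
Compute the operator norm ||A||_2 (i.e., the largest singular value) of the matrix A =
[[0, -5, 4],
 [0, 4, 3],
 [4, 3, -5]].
||A||_2 ≈ 8.9975 (= sqrt(largest eigenvalue of A^T A))

||A||_2 = sigma_max(A) = sqrt(lambda_max(A^T A)). Form the symmetric matrix M = A^T A =
[[16, 12, -20],
 [12, 50, -23],
 [-20, -23, 50]].
Its characteristic polynomial (trace, sum of principal 2x2 minors, determinant of M give the coefficients) is
  p(λ) = det(λ I - M) = λ^3 - 116λ^2 + 3027λ - 15376.
No integer candidate from the rational root theorem (±divisors of 15376) is a root, so the roots are irrational. The cubic discriminant is Δ = 7148735332 > 0, so there are three distinct real roots. p(6) = -1174 and p(7) = 472 have opposite signs, so a root lies in (6, 7); Newton's method refines it to λ ≈ 6.701. p(28) = 388 and p(29) = -760 have opposite signs, so a root lies in (28, 29); Newton's method refines it to λ ≈ 28.344. p(80) = -3616 and p(81) = 176 have opposite signs, so a root lies in (80, 81); Newton's method refines it to λ ≈ 80.955. Check (Vieta): the three roots sum to 116, matching tr M = 116.
So the eigenvalues of A^T A are ≈ 6.701, 28.344, 80.955 (all ≥ 0, as they must be for A^T A). The largest is λ_max ≈ 80.955, hence ||A||_2 = sqrt(λ_max) ≈ 8.9975.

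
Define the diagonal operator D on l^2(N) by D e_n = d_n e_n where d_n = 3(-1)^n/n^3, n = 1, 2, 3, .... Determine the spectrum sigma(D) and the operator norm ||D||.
sigma(D) = {3(-1)^n/n^3 : n ≥ 1} ∪ {0}; ||D|| = 3

A bounded diagonal operator on l^2 with diagonal entries d_n has spectrum equal to the closure of {d_n : n ≥ 1}: every d_n is an eigenvalue (with eigenvector e_n), so {d_n} ⊂ sigma(D); the spectrum is closed, so its closure is too; and for lambda not in the closure, (D - lambda I) has bounded inverse (the diagonal entries 1/(d_n - lambda) are bounded). For our sequence d_n = 3(-1)^n/n^3, n = 1, 2, 3, ...:
  - {d_n} = {3(-1)^n/n^3 : n ≥ 1}; the only limit point is 0
  - closure = {3(-1)^n/n^3 : n ≥ 1} ∪ {0}
For the norm: a diagonal operator has ||D|| = sup_n |d_n|. Here |d_n| = 3/n^3 is decreasing, so sup_n |d_n| = |d_1| = 3. So ||D|| = 3.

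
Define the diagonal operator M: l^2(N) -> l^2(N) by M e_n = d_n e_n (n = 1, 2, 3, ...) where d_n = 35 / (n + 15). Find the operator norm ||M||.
||M|| = 35/16 (attained at n = 1)

For M diagonal, ||M|| = sup_n |d_n| = sup_n 35/(n + 15). This is positive and strictly decreasing in n, so the supremum is attained at n = 1: d_1 = 35/(1 + 15) = 35/16. Hence ||M|| = 35/16.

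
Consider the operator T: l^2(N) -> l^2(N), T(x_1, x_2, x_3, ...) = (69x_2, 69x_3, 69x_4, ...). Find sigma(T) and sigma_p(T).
sigma(T) = closed disk {z in C : |z| ≤ 69}; sigma_p(T) = open disk {z in C : |z| < 69}

Note T = 69·V where V is the unit left shift (V x)_k = x_{k+1}; so sigma(T) = 69·sigma(V) and ||T|| = 69||V||. ||T x||^2 = 4761sum_{k≥2} |x_k|^2 ≤ 4761||x||^2, with equality on {x : x_1 = 0}, so ||T|| = 69. For any lambda with |lambda| < 69, set r = lambda/69 (|r| < 1); the vector x = (1, r, r^2, ...) is in l^2 and satisfies T x = 69(r, r^2, ...) = lambda x, so lambda is an eigenvalue. On the boundary |lambda| = 69 the geometric series diverges, so no l^2 eigenvector exists, but these lambda lie in the approximate point spectrum. Hence sigma(T) is the closed disk of radius 69 and sigma_p(T) is the open disk.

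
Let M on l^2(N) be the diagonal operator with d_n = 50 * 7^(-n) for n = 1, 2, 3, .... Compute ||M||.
||M|| = 50/7 (attained at n = 1)

For M diagonal, ||M|| = sup_n |d_n|. The sequence d_n = 50 * 7^(-n) is positive and strictly decreasing (ratio 7^(-1) < 1), so the supremum is d_1 = 50/7. Hence ||M|| = 50/7.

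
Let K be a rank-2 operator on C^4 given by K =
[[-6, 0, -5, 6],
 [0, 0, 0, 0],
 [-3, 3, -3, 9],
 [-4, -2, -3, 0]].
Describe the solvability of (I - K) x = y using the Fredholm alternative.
(I - K) is invertible (det(I - K) = 64 ≠ 0), so for every y in C^4 the equation (I - K) x = y has a unique solution.

K has rank 2 and factors as K = U V^T = u1 v1^T + u2 v2^T with u1 = (-3, 0, -3, -1), v1 = (1, -1, 1, -3), u2 = (-1, 0, 0, -1), v2 = (3, 3, 2, 3) (multiplying out reproduces the displayed K). The nonzero eigenvalues of U V^T coincide with those of the 2 x 2 matrix G = V^T U = [[v1·u1, v1·u2], [v2·u1, v2·u2]] = [[-3, 2], [-18, -6]], and by the Sylvester determinant identity det(I_4 - U V^T) = det(I_2 - V^T U) = det([[4, -2], [18, 7]]) = (4)(7) - (-2)(18) = 64. (Direct check: I - K =
[[7, 0, 5, -6],
 [0, 1, 0, 0],
 [3, -3, 4, -9],
 [4, 2, 3, 1]]
has determinant 64.) The finite-dimensional Fredholm alternative says: either (I - K) is invertible, or ker(I - K) ≠ {0} and then range(I - K) = ker((I - K)^*)^⊥, with dim ker(I - K) = dim ker((I - K)^*). Since det(I - K) ≠ 0, 1 is not an eigenvalue of K and ker(I - K) = {0}, so we are in the first case: for every y there is a unique x = (I - K)^(-1) y. (Explicitly, by the Woodbury identity, (I - U V^T)^(-1) = I + U (I_2 - G)^(-1) V^T.)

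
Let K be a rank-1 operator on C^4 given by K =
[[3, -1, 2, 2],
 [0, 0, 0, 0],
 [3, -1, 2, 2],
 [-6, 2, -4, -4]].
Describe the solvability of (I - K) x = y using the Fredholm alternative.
(I - K) is singular (det(I - K) = 0, i.e. 1 ∈ sigma(K)). (I - K) x = y is solvable iff y ⊥ ker((I - K)^*) = span{(3, -1, 2, 2)}, i.e. iff 3y_1 - y_2 + 2y_3 + 2y_4 = 0. When solvable, the solutions are x = y + c·(1, 0, 1, -2), c arbitrary (ker(I - K) = span{(1, 0, 1, -2)}, dimension 1).

K has rank 1, so it is an outer product K = u v^T: every row of K is a multiple of one row vector. Reading off the entries, u = (1, 0, 1, -2) and v = (3, -1, 2, 2) (row i of K equals u_i·v^T). A rank-one matrix u v^T satisfies K u = u (v·u) and kills the (3)-dimensional subspace v^⊥, so its characteristic polynomial is lambda^3 (lambda - v·u) with v·u = tr K = 1. Hence the eigenvalues of I - K are 1 (multiplicity 3) and 1 - (1) = 0, so det(I - K) = 0. (Direct check: I - K =
[[-2, 1, -2, -2],
 [0, 1, 0, 0],
 [-3, 1, -1, -2],
 [6, -2, 4, 5]]
has determinant 0.) So 1 is an eigenvalue of K and (I - K) is not invertible. The finite-dimensional Fredholm alternative says: either (I - K) is invertible, or ker(I - K) ≠ {0} and then range(I - K) = ker((I - K)^*)^⊥, with dim ker(I - K) = dim ker((I - K)^*). We are in the second case, so we need both kernels. Kernel of I - K: (I - K) u = u - u (v·u) = u - u = 0, so ker(I - K) = span{u} = span{(1, 0, 1, -2)} (it is exactly 1-dimensional because rank(I - K) = 3). Kernel of the adjoint: K is real, so (I - K)^* = I - K^T = I - v u^T, and (I - v u^T) v = v - v (u·v) = 0; hence ker((I - K)^*) = span{v} = span{(3, -1, 2, 2)}. Therefore (I - K) x = y is solvable iff <y, v> = 0, i.e. iff 3y_1 - y_2 + 2y_3 + 2y_4 = 0. When this holds, K y = u (v·y) = 0, so (I - K) y = y and x = y is a particular solution; the full solution set is the line x = y + c·u = y + c·(1, 0, 1, -2), c ∈ C.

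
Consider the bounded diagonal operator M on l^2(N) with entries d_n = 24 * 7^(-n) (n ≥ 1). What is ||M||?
||M|| = 24/7 (attained at n = 1)

For M diagonal, ||M|| = sup_n |d_n|. The sequence d_n = 24 * 7^(-n) is positive and strictly decreasing (ratio 7^(-1) < 1), so the supremum is d_1 = 24/7. Hence ||M|| = 24/7.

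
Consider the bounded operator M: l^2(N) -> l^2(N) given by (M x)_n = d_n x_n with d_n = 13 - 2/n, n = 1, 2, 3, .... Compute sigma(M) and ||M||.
sigma(M) = {13 - 2/n : n ≥ 1} ∪ {13}; ||M|| = 13

A bounded diagonal operator on l^2 with diagonal entries d_n has spectrum equal to the closure of {d_n : n ≥ 1}: every d_n is an eigenvalue (with eigenvector e_n), so {d_n} ⊂ sigma(M); the spectrum is closed, so its closure is too; and for lambda not in the closure, (M - lambda I) has bounded inverse (the diagonal entries 1/(d_n - lambda) are bounded). For our sequence d_n = 13 - 2/n, n = 1, 2, 3, ...:
  - {d_n} = {13 - 2/n : n ≥ 1}; the only limit point is 13
  - closure = {13 - 2/n : n ≥ 1} ∪ {13}
For the norm: a diagonal operator has ||M|| = sup_n |d_n|. Here d_n = 13 - 2/n increases monotonically from d_1 = 11 toward 13, with all terms in [11, 13); so sup_n |d_n| = 13 (the supremum is the limit, not attained). So ||M|| = 13.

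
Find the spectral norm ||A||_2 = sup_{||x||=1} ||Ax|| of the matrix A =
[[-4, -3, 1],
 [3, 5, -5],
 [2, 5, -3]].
||A||_2 ≈ 10.7155 (= sqrt(largest eigenvalue of A^T A))

||A||_2 = sigma_max(A) = sqrt(lambda_max(A^T A)). Form the symmetric matrix M = A^T A =
[[29, 37, -25],
 [37, 59, -43],
 [-25, -43, 35]].
Its characteristic polynomial (trace, sum of principal 2x2 minors, determinant of M give the coefficients) is
  p(λ) = det(λ I - M) = λ^3 - 123λ^2 + 948λ - 1024.
No integer candidate from the rational root theorem (±divisors of 1024) is a root, so the roots are irrational. The cubic discriminant is Δ = 4687429392 > 0, so there are three distinct real roots. p(1) = -198 and p(2) = 388 have opposite signs, so a root lies in (1, 2); Newton's method refines it to λ ≈ 1.2957. p(6) = 452 and p(7) = -72 have opposite signs, so a root lies in (6, 7); Newton's method refines it to λ ≈ 6.8829. p(114) = -9916 and p(115) = 2196 have opposite signs, so a root lies in (114, 115); Newton's method refines it to λ ≈ 114.8214. Check (Vieta): the three roots sum to 123, matching tr M = 123.
So the eigenvalues of A^T A are ≈ 1.2957, 6.8829, 114.8214 (all ≥ 0, as they must be for A^T A). The largest is λ_max ≈ 114.8214, hence ||A||_2 = sqrt(λ_max) ≈ 10.7155.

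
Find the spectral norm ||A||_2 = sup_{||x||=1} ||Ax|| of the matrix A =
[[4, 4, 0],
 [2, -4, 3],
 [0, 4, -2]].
||A||_2 = sqrt((81 + sqrt(1185))/2) ≈ 7.5968 (= sqrt(largest eigenvalue of A^T A))

||A||_2 = sigma_max(A) = sqrt(lambda_max(A^T A)). Form the symmetric matrix M = A^T A =
[[20, 8, 6],
 [8, 48, -20],
 [6, -20, 13]].
Its characteristic polynomial (trace, sum of principal 2x2 minors, determinant of M give the coefficients) is
  p(λ) = det(λ I - M) = λ^3 - 81λ^2 + 1344λ.
The constant term is 0, so λ = 0 is a root. Dividing out λ leaves p(λ) = λ(λ^2 - 81λ + 1344). For λ^2 - 81λ + 1344 the discriminant is 1185. It is nonnegative but not a perfect square, so the roots are real and irrational: λ = (81 ± sqrt(1185))/2 ≈ 57.7119, 23.2881.
So the eigenvalues of A^T A are ≈ 0, 23.2881, 57.7119 (all ≥ 0, as they must be for A^T A). The largest is λ_max = (81 + sqrt(1185))/2 ≈ 57.7119, hence ||A||_2 = sqrt(λ_max) = sqrt((81 + sqrt(1185))/2) ≈ 7.5968.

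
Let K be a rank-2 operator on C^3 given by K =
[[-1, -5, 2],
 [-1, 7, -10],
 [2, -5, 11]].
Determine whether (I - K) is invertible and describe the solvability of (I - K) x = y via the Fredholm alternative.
(I - K) is invertible (det(I - K) = -16 ≠ 0), so for every y in C^3 the equation (I - K) x = y has a unique solution.

K has rank 2 and factors as K = U V^T = u1 v1^T + u2 v2^T with u1 = (1, 1, -2), v1 = (-1, -2, -1), u2 = (-1, 3, -3), v2 = (0, 3, -3) (multiplying out reproduces the displayed K). The nonzero eigenvalues of U V^T coincide with those of the 2 x 2 matrix G = V^T U = [[v1·u1, v1·u2], [v2·u1, v2·u2]] = [[-1, -2], [9, 18]], and by the Sylvester determinant identity det(I_3 - U V^T) = det(I_2 - V^T U) = det([[2, 2], [-9, -17]]) = (2)(-17) - (2)(-9) = -16. (Direct check: I - K =
[[2, 5, -2],
 [1, -6, 10],
 [-2, 5, -10]]
has determinant -16.) The finite-dimensional Fredholm alternative says: either (I - K) is invertible, or ker(I - K) ≠ {0} and then range(I - K) = ker((I - K)^*)^⊥, with dim ker(I - K) = dim ker((I - K)^*). Since det(I - K) ≠ 0, 1 is not an eigenvalue of K and ker(I - K) = {0}, so we are in the first case: for every y there is a unique x = (I - K)^(-1) y. (Explicitly, by the Woodbury identity, (I - U V^T)^(-1) = I + U (I_2 - G)^(-1) V^T.)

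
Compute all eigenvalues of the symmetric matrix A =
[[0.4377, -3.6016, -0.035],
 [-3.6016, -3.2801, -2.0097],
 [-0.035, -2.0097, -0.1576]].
sigma(A) ≈ {-6, 0, 3}

A is real symmetric, so its spectrum consists of real eigenvalues. Expanding the characteristic polynomial of the displayed matrix gives
  det(λ I - A) = p(λ) = λ^3 + (3)λ^2 + (-18)λ + (0).
Solving p(λ) = 0 yields eigenvalues ≈ -6, 0, 3. (A is shown rounded to 4 decimals, so these recover the underlying integer eigenvalues to within that precision.)
Verification: the trace of A = -3 equals the sum of eigenvalues -3, and det(A) ≈ 0.0001 matches the eigenvalue product 0.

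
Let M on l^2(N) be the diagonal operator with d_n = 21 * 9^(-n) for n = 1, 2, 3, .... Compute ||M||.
||M|| = 7/3 (attained at n = 1)

For M diagonal, ||M|| = sup_n |d_n|. The sequence d_n = 21 * 9^(-n) is positive and strictly decreasing (ratio 9^(-1) < 1), so the supremum is d_1 = 21/9 = 7/3. Hence ||M|| = 7/3.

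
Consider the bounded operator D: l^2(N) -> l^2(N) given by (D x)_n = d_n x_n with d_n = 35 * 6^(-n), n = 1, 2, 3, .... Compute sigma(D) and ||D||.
sigma(D) = {35 * 6^(-n) : n ≥ 1} ∪ {0}; ||D|| = 35/6

A bounded diagonal operator on l^2 with diagonal entries d_n has spectrum equal to the closure of {d_n : n ≥ 1}: every d_n is an eigenvalue (with eigenvector e_n), so {d_n} ⊂ sigma(D); the spectrum is closed, so its closure is too; and for lambda not in the closure, (D - lambda I) has bounded inverse (the diagonal entries 1/(d_n - lambda) are bounded). For our sequence d_n = 35 * 6^(-n), n = 1, 2, 3, ...:
  - {d_n} = {35 * 6^(-n) : n ≥ 1}; the only limit point is 0
  - closure = {35 * 6^(-n) : n ≥ 1} ∪ {0}
For the norm: a diagonal operator has ||D|| = sup_n |d_n|. Here d_n = 35 * 6^(-n) is positive and decreasing, so sup_n |d_n| = d_1 = 35/6. So ||D|| = 35/6.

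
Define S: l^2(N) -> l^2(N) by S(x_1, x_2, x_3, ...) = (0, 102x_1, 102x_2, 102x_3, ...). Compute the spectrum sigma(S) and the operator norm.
sigma(S) = closed disk {z in C : |z| ≤ 102}; ||S|| = 102

Note S = 102·U where U is the unit right shift (U x)_k = x_{k-1} (with x_0 := 0); so ||S|| = 102||U|| and sigma(S) = 102·sigma(U). ||S x||^2 = sum_{k≥1} |102x_k|^2 = 10404||x||^2, so ||S|| = 102 and sigma(S) ⊂ {|z| ≤ 102}. For any |lambda| < 102, the equation (S - lambda I) x = 0 forces x_1 = 0, then 102x_k = lambda x_{k+1} ⇒ x = 0, so S has no eigenvalues. But (S - lambda I) is not surjective for |lambda| < 102: solving (S - lambda I) x = e_1 would require x_n proportional to (lambda/102)^(-n), which is not in l^2. So every |lambda| < 102 lies in the residual spectrum. The boundary |lambda| = 102 is in the approximate point spectrum (the spectrum is closed). Hence sigma(S) is the closed disk of radius 102.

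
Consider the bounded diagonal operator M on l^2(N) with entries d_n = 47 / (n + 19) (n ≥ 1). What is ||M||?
||M|| = 47/20 (attained at n = 1)

For M diagonal, ||M|| = sup_n |d_n| = sup_n 47/(n + 19). This is positive and strictly decreasing in n, so the supremum is attained at n = 1: d_1 = 47/(1 + 19) = 47/20. Hence ||M|| = 47/20.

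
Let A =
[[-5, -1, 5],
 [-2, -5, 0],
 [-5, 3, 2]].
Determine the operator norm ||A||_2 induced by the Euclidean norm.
||A||_2 ≈ 8.8698 (= sqrt(largest eigenvalue of A^T A))

||A||_2 = sigma_max(A) = sqrt(lambda_max(A^T A)). Form the symmetric matrix M = A^T A =
[[54, 0, -35],
 [0, 35, 1],
 [-35, 1, 29]].
Its characteristic polynomial (trace, sum of principal 2x2 minors, determinant of M give the coefficients) is
  p(λ) = det(λ I - M) = λ^3 - 118λ^2 + 3245λ - 11881.
No integer candidate from the rational root theorem (±divisors of 11881) is a root, so the roots are irrational. The cubic discriminant is Δ = 9933987265 > 0, so there are three distinct real roots. p(4) = -725 and p(5) = 1519 have opposite signs, so a root lies in (4, 5); Newton's method refines it to λ ≈ 4.3131. p(35) = 19 and p(36) = -1333 have opposite signs, so a root lies in (35, 36); Newton's method refines it to λ ≈ 35.0142. p(78) = -2131 and p(79) = 1075 have opposite signs, so a root lies in (78, 79); Newton's method refines it to λ ≈ 78.6728. Check (Vieta): the three roots sum to 118, matching tr M = 118.
So the eigenvalues of A^T A are ≈ 4.3131, 35.0142, 78.6728 (all ≥ 0, as they must be for A^T A). The largest is λ_max ≈ 78.6728, hence ||A||_2 = sqrt(λ_max) ≈ 8.8698.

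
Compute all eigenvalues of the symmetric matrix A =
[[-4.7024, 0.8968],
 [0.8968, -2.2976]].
sigma(A) ≈ {-5, -2}

A is real symmetric, so its spectrum consists of real eigenvalues. Expanding the characteristic polynomial of the displayed matrix gives
  det(λ I - A) = p(λ) = λ^2 + (7)λ + (10).
Solving p(λ) = 0 yields eigenvalues ≈ -5, -2. (A is shown rounded to 4 decimals, so these recover the underlying integer eigenvalues to within that precision.)
Verification: the trace of A = -7 equals the sum of eigenvalues -7, and det(A) ≈ 10.0000 matches the eigenvalue product 10.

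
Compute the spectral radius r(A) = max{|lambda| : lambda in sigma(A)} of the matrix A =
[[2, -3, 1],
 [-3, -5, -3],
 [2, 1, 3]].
r(A) = (1 + sqrt(105))/2 ≈ 5.6235

The eigenvalues of A are the roots of its characteristic polynomial. With M = A (coefficients from the trace, the sum of principal 2x2 minors, and det A):
  p(λ) = det(λ I - M) = λ^3 - 27λ + 26.
By the rational root theorem any rational root is an integer divisor of 26. Testing λ = 1: p(1) = 1 + 0 - 27 + 26 = 0, so λ = 1 is a root. Dividing out (λ - 1) leaves p(λ) = (λ - 1)(λ^2 + λ - 26). For λ^2 + λ - 26 the discriminant is 105. It is nonnegative but not a perfect square, so the roots are real and irrational: λ = (-1 ± sqrt(105))/2 ≈ 4.6235, -5.6235.
Thus the eigenvalues (to 4 decimals) are 4.6235 (modulus 4.6235); -5.6235 (modulus 5.6235); 1 (modulus 1). The spectral radius is the largest modulus: r(A) = (1 + sqrt(105))/2 ≈ 5.6235. (Cross-check: r(A) ≤ ||A||_2 ≈ 7.316; equality holds whenever A is normal, though it can also hold for some non-normal A.)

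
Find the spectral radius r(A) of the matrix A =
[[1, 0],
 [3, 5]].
r(A) = 5

The eigenvalues of A are the roots of its characteristic polynomial. With M = A (coefficients from the trace and determinant):
  p(λ) = det(λ I - M) = λ^2 - 6λ + 5.
For λ^2 - 6λ + 5 the discriminant is 16. It is a perfect square (4^2), so the roots are rational: λ = (6 ± 4)/2 = 5, 1.
Thus the eigenvalues (to 4 decimals) are 5 (modulus 5); 1 (modulus 1). The spectral radius is the largest modulus: r(A) = 5. (Cross-check: r(A) ≤ ||A||_2 ≈ 5.8541; equality holds whenever A is normal, though it can also hold for some non-normal A.)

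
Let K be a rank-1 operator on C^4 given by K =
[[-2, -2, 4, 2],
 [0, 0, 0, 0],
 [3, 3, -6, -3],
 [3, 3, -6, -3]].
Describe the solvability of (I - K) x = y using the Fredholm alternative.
(I - K) is invertible (det(I - K) = 12 ≠ 0), so for every y in C^4 the equation (I - K) x = y has a unique solution.

K has rank 1, so it is an outer product K = u v^T: every row of K is a multiple of one row vector. Reading off the entries, u = (2, 0, -3, -3) and v = (-1, -1, 2, 1) (row i of K equals u_i·v^T). A rank-one matrix u v^T satisfies K u = u (v·u) and kills the (3)-dimensional subspace v^⊥, so its characteristic polynomial is lambda^3 (lambda - v·u) with v·u = tr K = -11. Hence the eigenvalues of I - K are 1 (multiplicity 3) and 1 - (-11) = 12, so det(I - K) = 12. (Direct check: I - K =
[[3, 2, -4, -2],
 [0, 1, 0, 0],
 [-3, -3, 7, 3],
 [-3, -3, 6, 4]]
has determinant 12.) The finite-dimensional Fredholm alternative says: either (I - K) is invertible, or ker(I - K) ≠ {0} and then range(I - K) = ker((I - K)^*)^⊥, with dim ker(I - K) = dim ker((I - K)^*). Since det(I - K) ≠ 0, 1 is not an eigenvalue of K and ker(I - K) = {0}, so we are in the first case: for every y there is a unique x = (I - K)^(-1) y. Explicitly, by the Sherman–Morrison formula, (I - u v^T)^(-1) = I + u v^T/(1 - v·u), i.e. (I - K)^(-1) = I + K/(12).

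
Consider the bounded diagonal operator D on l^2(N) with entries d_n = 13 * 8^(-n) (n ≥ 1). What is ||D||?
||D|| = 13/8 (attained at n = 1)

For D diagonal, ||D|| = sup_n |d_n|. The sequence d_n = 13 * 8^(-n) is positive and strictly decreasing (ratio 8^(-1) < 1), so the supremum is d_1 = 13/8. Hence ||D|| = 13/8.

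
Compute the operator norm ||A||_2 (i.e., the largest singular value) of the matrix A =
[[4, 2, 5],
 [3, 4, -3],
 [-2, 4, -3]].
||A||_2 ≈ 7.5092 (= sqrt(largest eigenvalue of A^T A))

||A||_2 = sigma_max(A) = sqrt(lambda_max(A^T A)). Form the symmetric matrix M = A^T A =
[[29, 12, 17],
 [12, 36, -14],
 [17, -14, 43]].
Its characteristic polynomial (trace, sum of principal 2x2 minors, determinant of M give the coefficients) is
  p(λ) = det(λ I - M) = λ^3 - 108λ^2 + 3210λ - 16900.
No integer candidate from the rational root theorem (±divisors of 16900) is a root, so the roots are irrational. The cubic discriminant is Δ = 474433200 > 0, so there are three distinct real roots. p(6) = -1312 and p(7) = 621 have opposite signs, so a root lies in (6, 7); Newton's method refines it to λ ≈ 6.6686. p(44) = 436 and p(45) = -25 have opposite signs, so a root lies in (44, 45); Newton's method refines it to λ ≈ 44.9427. p(56) = -212 and p(57) = 371 have opposite signs, so a root lies in (56, 57); Newton's method refines it to λ ≈ 56.3887. Check (Vieta): the three roots sum to 108, matching tr M = 108.
So the eigenvalues of A^T A are ≈ 6.6686, 44.9427, 56.3887 (all ≥ 0, as they must be for A^T A). The largest is λ_max ≈ 56.3887, hence ||A||_2 = sqrt(λ_max) ≈ 7.5092.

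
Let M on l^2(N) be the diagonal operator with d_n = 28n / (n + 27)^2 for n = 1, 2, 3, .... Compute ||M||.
||M|| = 7/27 (attained at n = 27)

For M diagonal, ||M|| = sup_n |d_n|. Treat f(x) = 28x / (x + 27)^2 for real x > 0. By the quotient rule, f'(x) = 28(27 - x)/(x + 27)^3, which is positive for x < 27 and negative for x > 27. So f has a unique maximum at x = 27, and since 27 is a positive integer, the supremum over n ≥ 1 is attained at n = 27: d_27 = 28·27/(27 + 27)^2 = 28·27/2916 = 7/27. Hence ||M|| = 7/27.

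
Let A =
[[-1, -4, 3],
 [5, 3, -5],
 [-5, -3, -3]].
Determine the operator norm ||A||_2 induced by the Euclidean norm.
||A||_2 = sqrt((94 + sqrt(6660))/2) ≈ 9.3704 (= sqrt(largest eigenvalue of A^T A))

||A||_2 = sigma_max(A) = sqrt(lambda_max(A^T A)). Form the symmetric matrix M = A^T A =
[[51, 34, -13],
 [34, 34, -18],
 [-13, -18, 43]].
Its characteristic polynomial (trace, sum of principal 2x2 minors, determinant of M give the coefficients) is
  p(λ) = det(λ I - M) = λ^3 - 128λ^2 + 3740λ - 18496.
By the rational root theorem any rational root is an integer divisor of 18496. Testing λ = 34: p(34) = 39304 - 147968 + 127160 - 18496 = 0, so λ = 34 is a root. Dividing out (λ - 34) leaves p(λ) = (λ - 34)(λ^2 - 94λ + 544). For λ^2 - 94λ + 544 the discriminant is 6660. It is nonnegative but not a perfect square, so the roots are real and irrational: λ = (94 ± sqrt(6660))/2 ≈ 87.8044, 6.1956.
So the eigenvalues of A^T A are ≈ 6.1956, 34, 87.8044 (all ≥ 0, as they must be for A^T A). The largest is λ_max = (94 + sqrt(6660))/2 ≈ 87.8044, hence ||A||_2 = sqrt(λ_max) = sqrt((94 + sqrt(6660))/2) ≈ 9.3704.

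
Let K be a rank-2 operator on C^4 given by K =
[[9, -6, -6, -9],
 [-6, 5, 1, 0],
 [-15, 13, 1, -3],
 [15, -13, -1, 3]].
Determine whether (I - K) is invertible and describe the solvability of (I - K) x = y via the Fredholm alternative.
(I - K) is invertible (det(I - K) = 80 ≠ 0), so for every y in C^4 the equation (I - K) x = y has a unique solution.

K has rank 2 and factors as K = U V^T = u1 v1^T + u2 v2^T with u1 = (3, -1, -2, 2), v1 = (3, -2, -2, -3), u2 = (0, -1, -3, 3), v2 = (3, -3, 1, 3) (multiplying out reproduces the displayed K). The nonzero eigenvalues of U V^T coincide with those of the 2 x 2 matrix G = V^T U = [[v1·u1, v1·u2], [v2·u1, v2·u2]] = [[9, -1], [16, 9]], and by the Sylvester determinant identity det(I_4 - U V^T) = det(I_2 - V^T U) = det([[-8, 1], [-16, -8]]) = (-8)(-8) - (1)(-16) = 80. (Direct check: I - K =
[[-8, 6, 6, 9],
 [6, -4, -1, 0],
 [15, -13, 0, 3],
 [-15, 13, 1, -2]]
has determinant 80.) The finite-dimensional Fredholm alternative says: either (I - K) is invertible, or ker(I - K) ≠ {0} and then range(I - K) = ker((I - K)^*)^⊥, with dim ker(I - K) = dim ker((I - K)^*). Since det(I - K) ≠ 0, 1 is not an eigenvalue of K and ker(I - K) = {0}, so we are in the first case: for every y there is a unique x = (I - K)^(-1) y. (Explicitly, by the Woodbury identity, (I - U V^T)^(-1) = I + U (I_2 - G)^(-1) V^T.)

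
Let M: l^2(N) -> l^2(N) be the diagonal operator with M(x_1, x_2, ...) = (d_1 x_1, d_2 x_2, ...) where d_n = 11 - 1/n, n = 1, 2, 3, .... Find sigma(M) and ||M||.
sigma(M) = {11 - 1/n : n ≥ 1} ∪ {11}; ||M|| = 11

A bounded diagonal operator on l^2 with diagonal entries d_n has spectrum equal to the closure of {d_n : n ≥ 1}: every d_n is an eigenvalue (with eigenvector e_n), so {d_n} ⊂ sigma(M); the spectrum is closed, so its closure is too; and for lambda not in the closure, (M - lambda I) has bounded inverse (the diagonal entries 1/(d_n - lambda) are bounded). For our sequence d_n = 11 - 1/n, n = 1, 2, 3, ...:
  - {d_n} = {11 - 1/n : n ≥ 1}; the only limit point is 11
  - closure = {11 - 1/n : n ≥ 1} ∪ {11}
For the norm: a diagonal operator has ||M|| = sup_n |d_n|. Here d_n = 11 - 1/n increases monotonically from d_1 = 10 toward 11, with all terms in [10, 11); so sup_n |d_n| = 11 (the supremum is the limit, not attained). So ||M|| = 11.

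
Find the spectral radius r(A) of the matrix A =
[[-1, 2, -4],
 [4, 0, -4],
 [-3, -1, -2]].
r(A) = 5

The eigenvalues of A are the roots of its characteristic polynomial. With M = A (coefficients from the trace, the sum of principal 2x2 minors, and det A):
  p(λ) = det(λ I - M) = λ^3 + 3λ^2 - 22λ - 60.
By the rational root theorem any rational root is an integer divisor of 60. Testing λ = -5: p(-5) = -125 + 75 + 110 - 60 = 0, so λ = -5 is a root. Dividing out (λ + 5) leaves p(λ) = (λ + 5)(λ^2 - 2λ - 12). For λ^2 - 2λ - 12 the discriminant is 52. It is nonnegative but not a perfect square, so the roots are real and irrational: λ = (2 ± sqrt(52))/2 ≈ 4.6056, -2.6056.
Thus the eigenvalues (to 4 decimals) are 4.6056 (modulus 4.6056); -2.6056 (modulus 2.6056); -5 (modulus 5). The spectral radius is the largest modulus: r(A) = 5. (Cross-check: r(A) ≤ ||A||_2 ≈ 6.3088; equality holds whenever A is normal, though it can also hold for some non-normal A.)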